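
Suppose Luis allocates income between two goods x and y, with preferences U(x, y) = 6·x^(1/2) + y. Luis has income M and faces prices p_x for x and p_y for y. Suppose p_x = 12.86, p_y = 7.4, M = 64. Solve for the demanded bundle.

x* = 2.9801, y* = 3.4698

Utility is quasi-linear in y; the FOC for x is 3/√x = p_x/p_y.
Thus x* = (3·p_y/p_x)² — independent of M — with the rest of income spent on y.
Plugging in: x* = (3·7.4/12.86)² = 2.9801, y* = 3.4698.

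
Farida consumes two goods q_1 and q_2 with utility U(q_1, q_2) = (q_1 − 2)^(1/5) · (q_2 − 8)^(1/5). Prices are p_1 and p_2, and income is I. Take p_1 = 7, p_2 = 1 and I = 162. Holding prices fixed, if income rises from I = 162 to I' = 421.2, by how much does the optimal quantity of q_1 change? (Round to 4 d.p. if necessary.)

Δq_1* = 18.5143

Let q_1' = q_1−2, q_2' = q_2−8. MRS = q_2'/q_1' = p_1/p_2.
Substituting into the budget: q_1* = 2 + 0.5·(I − 2·p_1 − 8·p_2)/p_1, and q_2* = 8 + 0.5·(…)/p_2.
Discretionary income = 162 − 2·7 − 8·1 = 140; q_1* = 2 + 0.5·140/7 = 12.
At I' = 421.2: q_1* = 30.5143. Change: 30.5143 − 12 = 18.5143.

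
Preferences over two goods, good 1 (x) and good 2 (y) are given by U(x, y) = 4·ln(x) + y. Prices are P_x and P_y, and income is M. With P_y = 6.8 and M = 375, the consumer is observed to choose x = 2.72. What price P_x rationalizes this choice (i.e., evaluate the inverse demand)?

MU_x = 4/x, MU_y = 1. Tangency: 4/x = P_x/P_y.
So x*(P_x,P_y) = 4·P_y/P_x, independent of income; and y* = (M − 4·P_y)/P_y.
Set x* = 2.72 in the demand function and solve for P_x: P_x = 10.

P_x = 10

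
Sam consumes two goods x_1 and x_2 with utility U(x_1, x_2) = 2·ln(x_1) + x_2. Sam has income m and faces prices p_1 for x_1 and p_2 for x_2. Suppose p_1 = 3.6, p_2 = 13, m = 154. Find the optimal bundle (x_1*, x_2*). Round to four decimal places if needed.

x_1* = 7.2222, x_2* = 9.8462

So x_1*(p_1,p_2) = 2·p_2/p_1, independent of income; and x_2* = (m − 2·p_2)/p_2.
At the given prices: x_1* = 2·13/3.6 = 7.2222, and x_2* = 9.8462.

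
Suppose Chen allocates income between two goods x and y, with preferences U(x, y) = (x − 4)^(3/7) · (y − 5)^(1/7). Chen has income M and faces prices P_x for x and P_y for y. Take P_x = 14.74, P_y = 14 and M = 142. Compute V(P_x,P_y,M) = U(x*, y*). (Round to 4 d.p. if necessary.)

V = 0.6811

Let x' = x−4, y' = y−5. MRS = 3·y'/x' = P_x/P_y.
Substituting into the budget: x* = 4 + 0.75·(M − 4·P_x − 5·P_y)/P_x, and y* = 5 + 0.25·(…)/P_y.
Discretionary income = 142 − 4·14.74 − 5·14 = 13.04; x* = 4 + 0.75·13.04/14.74 = 4.6635; y* = 5 + 0.25·13.04/14 = 5.2329.
Utility at the optimum: U(4.6635, 5.2329) = 0.6811.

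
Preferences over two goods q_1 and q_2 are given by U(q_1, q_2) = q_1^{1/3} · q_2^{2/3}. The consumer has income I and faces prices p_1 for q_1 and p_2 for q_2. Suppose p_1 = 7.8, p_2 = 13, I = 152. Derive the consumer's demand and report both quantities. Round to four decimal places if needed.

Tangency: MRS = (1/2)·q_2/q_1 = p_1/p_2.
So 1/3·p_2·q_2 = 2/3·p_1·q_1; combined with the budget, a share 1/3 of income goes to q_1.
Demand: q_1*(p_1,p_2,I) = 1/3·I/p_1 and q_2* = 2/3·I/p_2.
At p_1=7.8, p_2=13, I=152: q_1* = 1/3·152/7.8 = 6.4957, q_2* = 7.7949.

q_1* = 6.4957, q_2* = 7.7949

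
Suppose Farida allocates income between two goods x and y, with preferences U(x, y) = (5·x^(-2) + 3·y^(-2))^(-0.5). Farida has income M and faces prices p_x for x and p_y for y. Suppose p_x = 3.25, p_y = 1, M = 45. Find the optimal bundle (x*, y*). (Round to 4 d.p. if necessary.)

x* = 10.0015, y* = 12.4952

MU_x ∝ 5·x^(-3), MU_y ∝ 3·y^(-3), so MRS = (5/3)·(y/x)^(3) = p_x/p_y.
Hence y/x = ((3/5)·p_x/p_y)^(1/(3)), i.e. raised to the 1/3 power.
Substitute y = (y/x)·x into the budget: x* = M/(p_x + p_y·(y/x)).
Numerically y/x = 1.249333, so x* = 45/(3.25 + 1·1.249333) = 10.0015 and y* = 1.249333·10.0015 = 12.4952.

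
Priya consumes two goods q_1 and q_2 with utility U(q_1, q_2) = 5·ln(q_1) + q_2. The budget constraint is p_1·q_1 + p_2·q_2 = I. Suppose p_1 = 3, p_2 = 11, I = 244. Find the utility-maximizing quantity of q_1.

At the given prices: q_1* = 5·11/3 = 18.3333.

q_1* = 18.3333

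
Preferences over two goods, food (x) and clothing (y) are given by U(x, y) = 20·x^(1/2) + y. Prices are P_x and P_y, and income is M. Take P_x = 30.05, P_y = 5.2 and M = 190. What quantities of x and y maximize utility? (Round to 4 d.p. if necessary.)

x* = 2.9945, y* = 19.234

Utility is quasi-linear in y; the FOC for x is 10/√x = P_x/P_y.
Thus x* = (10·P_y/P_x)² — independent of M — with the rest of income spent on y.
Plugging in: x* = (10·5.2/30.05)² = 2.9945, y* = 19.234.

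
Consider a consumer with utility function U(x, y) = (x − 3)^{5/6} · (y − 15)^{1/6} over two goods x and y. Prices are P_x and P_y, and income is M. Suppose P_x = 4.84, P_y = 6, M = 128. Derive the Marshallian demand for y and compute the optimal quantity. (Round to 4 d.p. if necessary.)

This is Cobb-Douglas in (x−3, y−15): tangency gives 5/6·P_y·(y−15) = 1/6·P_x·(x−3).
Substituting into the budget: x* = 3 + 5/6·(M − 3·P_x − 15·P_y)/P_x, and y* = 15 + 1/6·(…)/P_y.
Discretionary income = 128 − 3·4.84 − 15·6 = 23.48; y* = 15 + 1/6·23.48/6 = 15.6522.

y* = 15.6522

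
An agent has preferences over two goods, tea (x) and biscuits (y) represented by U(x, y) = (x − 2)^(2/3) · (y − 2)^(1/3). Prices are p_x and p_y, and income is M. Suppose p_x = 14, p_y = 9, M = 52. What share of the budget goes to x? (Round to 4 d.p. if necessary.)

This is Cobb-Douglas in (x−2, y−2): tangency gives 2/3·p_y·(y−2) = 1/3·p_x·(x−2).
After buying the subsistence bundle (2, 2), a share 2/3 of the remaining income goes to x: x* = 2 + 2/3·(M − 2p_x − 2p_y)/p_x.
Discretionary income = 52 − 2·14 − 2·9 = 6; x* = 2 + 2/3·6/14 = 2.2857; y* = 2 + 1/3·6/9 = 2.2222.
Expenditure on x: 14·2.2857 = 32; share = 0.6154.

share on x = 0.6154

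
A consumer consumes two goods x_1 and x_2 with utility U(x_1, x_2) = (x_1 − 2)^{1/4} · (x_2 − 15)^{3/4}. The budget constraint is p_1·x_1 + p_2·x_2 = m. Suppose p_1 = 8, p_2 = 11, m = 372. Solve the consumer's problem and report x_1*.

x_1* = 7.9688

Let x_1' = x_1−2, x_2' = x_2−15. MRS = (1/3)·x_2'/x_1' = p_1/p_2.
Substituting into the budget: x_1* = 2 + 0.25·(m − 2·p_1 − 15·p_2)/p_1, and x_2* = 15 + 0.75·(…)/p_2.
Discretionary income = 372 − 2·8 − 15·11 = 191; x_1* = 2 + 0.25·191/8 = 7.9688.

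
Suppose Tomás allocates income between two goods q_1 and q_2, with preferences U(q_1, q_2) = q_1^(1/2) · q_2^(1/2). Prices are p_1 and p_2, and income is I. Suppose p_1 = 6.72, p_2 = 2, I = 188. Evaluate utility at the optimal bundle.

MU_q_1/MU_q_2 = (0.5·q_2)/(0.5·q_1); tangency sets this equal to p_1/p_2.
Rearranging, p_2·q_2 = p_1·q_1. Substituting into the budget gives p_1·q_1·(1 + 1) = I.
Demand: q_1*(p_1,p_2,I) = 0.5·I/p_1 and q_2* = 0.5·I/p_2.
At p_1=6.72, p_2=2, I=188: q_1* = 0.5·188/6.72 = 13.9881, q_2* = 47.
Utility at the optimum: U(13.9881, 47) = 25.6406.

V = 25.6406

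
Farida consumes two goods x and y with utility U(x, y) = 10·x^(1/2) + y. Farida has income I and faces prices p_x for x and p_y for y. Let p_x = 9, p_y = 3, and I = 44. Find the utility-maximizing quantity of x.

x* = 2.7778

Set MRS = p_x/p_y: 5·x^(−1/2) = p_x/p_y.
Thus x* = (5·p_y/p_x)² — independent of I — with the rest of income spent on y.
Plugging in: x* = (5·3/9)² = 2.7778.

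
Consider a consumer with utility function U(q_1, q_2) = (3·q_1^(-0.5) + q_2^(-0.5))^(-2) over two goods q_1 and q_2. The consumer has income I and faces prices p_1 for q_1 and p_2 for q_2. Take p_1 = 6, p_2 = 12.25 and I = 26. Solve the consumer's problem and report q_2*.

MRS = MU_q_1/MU_q_2 = 3·(q_2/q_1)^(1.5). Set equal to p_1/p_2.
Solve for the ratio: q_2/q_1 = [(1/3)·p_1/p_2]^(2/3).
Substitute q_2 = (q_2/q_1)·q_1 into the budget: q_1* = I/(p_1 + p_2·(q_2/q_1)).
Numerically q_2/q_1 = 0.298719, so q_1* = 26/(6 + 12.25·0.298719) = 2.6917 and q_2* = 0.298719·2.6917 = 0.8041.

q_2* = 0.8041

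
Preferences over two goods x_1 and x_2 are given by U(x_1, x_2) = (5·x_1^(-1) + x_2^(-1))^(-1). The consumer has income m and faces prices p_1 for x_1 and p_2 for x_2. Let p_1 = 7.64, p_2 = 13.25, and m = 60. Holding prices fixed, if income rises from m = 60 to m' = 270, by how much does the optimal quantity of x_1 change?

From the CES first-order condition, 5·(x_2/x_1)^(2) = p_1/p_2.
Hence x_2/x_1 = ((1/5)·p_1/p_2)^(1/(2)), i.e. raised to the 0.5 power.
With the ratio pinned down, the budget gives x_1* = m/(p_1 + p_2·(x_2/x_1)) and x_2* = (x_2/x_1)·x_1*.
Numerically x_2/x_1 = 0.339589, so x_1* = 60/(7.64 + 13.25·0.339589) = 4.9425.
At m' = 270: x_1* = 22.2413. Change: 22.2413 − 4.9425 = 17.2988.

Δx_1* = 17.2988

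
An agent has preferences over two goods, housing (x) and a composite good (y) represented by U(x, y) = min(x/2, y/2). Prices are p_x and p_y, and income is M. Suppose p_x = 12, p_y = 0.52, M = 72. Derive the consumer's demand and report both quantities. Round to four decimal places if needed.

With perfect complements, no substitution: consume in ratio x:y = 2:2.
Budget: p_x·x + p_y·x = M, so (2·p_x + 2·p_y)·x = 2·M.
Demand: x*(p_x,p_y,M) = 2·M/(2·p_x + 2·p_y), y* = 2·M/(2·p_x + 2·p_y).
Here 2·12 + 2·0.52 = 25.04, giving x* = 5.7508 and y* = 5.7508.

x* = 5.7508, y* = 5.7508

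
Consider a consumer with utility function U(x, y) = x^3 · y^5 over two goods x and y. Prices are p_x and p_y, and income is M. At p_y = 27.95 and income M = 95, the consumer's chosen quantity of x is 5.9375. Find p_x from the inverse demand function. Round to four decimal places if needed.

Tangency: MRS = (3/5)·y/x = p_x/p_y.
Rearranging, p_y·y = (5/3)·p_x·x. Substituting into the budget gives p_x·x·(1 + (5/3)) = M.
Demand: x*(p_x,p_y,M) = 0.375·M/p_x and y* = 0.625·M/p_y.
Set x* = 5.9375 in the demand function and solve for p_x: p_x = 6.

p_x = 6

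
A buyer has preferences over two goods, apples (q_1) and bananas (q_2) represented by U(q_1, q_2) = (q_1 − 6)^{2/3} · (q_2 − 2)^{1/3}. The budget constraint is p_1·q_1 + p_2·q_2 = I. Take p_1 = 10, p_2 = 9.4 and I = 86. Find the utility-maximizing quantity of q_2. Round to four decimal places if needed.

MRS = 2·(q_2−2)/(q_1−6). Tangency with p_1/p_2 gives q_2−2 = (1/2)·(p_1/p_2)·(q_1−6).
Substituting into the budget: q_1* = 6 + 2/3·(I − 6·p_1 − 2·p_2)/p_1, and q_2* = 2 + 1/3·(…)/p_2.
Discretionary income = 86 − 6·10 − 2·9.4 = 7.2; q_2* = 2 + 1/3·7.2/9.4 = 2.2553.

q_2* = 2.2553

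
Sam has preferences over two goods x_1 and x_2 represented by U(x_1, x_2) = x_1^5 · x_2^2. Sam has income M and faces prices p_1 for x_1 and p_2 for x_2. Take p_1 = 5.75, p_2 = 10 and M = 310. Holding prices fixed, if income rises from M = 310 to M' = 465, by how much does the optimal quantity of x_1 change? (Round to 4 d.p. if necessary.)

Δx_1* = 19.2547

Demand: x_1*(p_1,p_2,M) = 5/7·M/p_1 and x_2* = 2/7·M/p_2.
At p_1=5.75, p_2=10, M=310: x_1* = 5/7·310/5.75 = 38.5093.
At M' = 465: x_1* = 57.764. Change: 57.764 − 38.5093 = 19.2547.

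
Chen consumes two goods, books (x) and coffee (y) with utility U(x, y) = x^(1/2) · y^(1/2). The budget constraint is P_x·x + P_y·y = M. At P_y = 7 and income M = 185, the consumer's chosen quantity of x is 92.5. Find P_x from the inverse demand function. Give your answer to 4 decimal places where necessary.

P_x = 1

MU_x/MU_y = (0.5·y)/(0.5·x); tangency sets this equal to P_x/P_y.
Rearranging, P_y·y = P_x·x. Substituting into the budget gives P_x·x·(1 + 1) = M.
Demand: x*(P_x,P_y,M) = 0.5·M/P_x and y* = 0.5·M/P_y.
Set x* = 92.5 in the demand function and solve for P_x: P_x = 1.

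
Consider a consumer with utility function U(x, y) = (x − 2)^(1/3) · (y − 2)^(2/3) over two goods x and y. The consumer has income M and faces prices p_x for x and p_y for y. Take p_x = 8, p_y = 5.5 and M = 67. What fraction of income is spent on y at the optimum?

share on y = 0.5622

Let x' = x−2, y' = y−2. MRS = (1/2)·y'/x' = p_x/p_y.
Substituting into the budget: x* = 2 + 1/3·(M − 2·p_x − 2·p_y)/p_x, and y* = 2 + 2/3·(…)/p_y.
Discretionary income = 67 − 2·8 − 2·5.5 = 40; x* = 2 + 1/3·40/8 = 3.6667; y* = 2 + 2/3·40/5.5 = 6.8485.
Expenditure on y: 5.5·6.8485 = 37.6667; share = 0.5622.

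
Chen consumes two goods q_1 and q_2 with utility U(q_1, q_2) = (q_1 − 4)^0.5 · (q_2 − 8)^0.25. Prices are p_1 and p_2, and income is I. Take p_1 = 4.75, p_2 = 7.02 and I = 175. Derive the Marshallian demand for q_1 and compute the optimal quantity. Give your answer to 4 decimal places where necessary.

q_1* = 18.0126

MRS = 2·(q_2−8)/(q_1−4). Tangency with p_1/p_2 gives q_2−8 = (1/2)·(p_1/p_2)·(q_1−4).
Substituting into the budget: q_1* = 4 + 2/3·(I − 4·p_1 − 8·p_2)/p_1, and q_2* = 8 + 1/3·(…)/p_2.
Discretionary income = 175 − 4·4.75 − 8·7.02 = 99.84; q_1* = 4 + 2/3·99.84/4.75 = 18.0126.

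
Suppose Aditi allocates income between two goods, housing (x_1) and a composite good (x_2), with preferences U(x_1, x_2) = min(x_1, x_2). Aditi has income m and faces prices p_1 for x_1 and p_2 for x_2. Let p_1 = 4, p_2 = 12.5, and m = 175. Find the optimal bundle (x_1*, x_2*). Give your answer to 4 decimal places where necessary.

x_1* = 10.6061, x_2* = 10.6061

With perfect complements, no substitution: consume in ratio x_1:x_2 = 1:1.
Budget: p_1·x_1 + p_2·x_1 = m, so (p_1 + p_2)·x_1 = m.
Demand: x_1*(p_1,p_2,m) = m/(p_1 + p_2), x_2* = m/(p_1 + p_2).
Here 4 + 12.5 = 16.5, giving x_1* = 10.6061 and x_2* = 10.6061.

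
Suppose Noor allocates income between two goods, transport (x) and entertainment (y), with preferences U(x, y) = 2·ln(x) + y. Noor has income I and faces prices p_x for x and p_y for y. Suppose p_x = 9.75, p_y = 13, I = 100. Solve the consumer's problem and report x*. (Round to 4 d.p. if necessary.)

MU_x = 2/x, MU_y = 1. Tangency: 2/x = p_x/p_y.
So x*(p_x,p_y) = 2·p_y/p_x, independent of income; and y* = (I − 2·p_y)/p_y.
At the given prices: x* = 2·13/9.75 = 2.6667.

x* = 2.6667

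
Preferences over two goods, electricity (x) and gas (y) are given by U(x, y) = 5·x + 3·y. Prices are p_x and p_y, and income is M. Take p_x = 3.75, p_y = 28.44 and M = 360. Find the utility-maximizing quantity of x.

Linear utility — the consumer picks whichever good has higher MU/price: 5/3.75 = 1.3333 vs 3/28.44 = 0.1055.
x gives more utility per dollar, so spend all income on x: x* = M/p_x, y* = 0.
Numerically: x* = 96, y* = 0.

x* = 96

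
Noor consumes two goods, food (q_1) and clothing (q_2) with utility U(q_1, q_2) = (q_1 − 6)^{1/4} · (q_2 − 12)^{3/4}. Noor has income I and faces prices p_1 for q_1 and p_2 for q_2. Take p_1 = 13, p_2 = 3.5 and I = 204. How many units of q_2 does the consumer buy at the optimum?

q_2* = 30

Discretionary income = 204 − 6·13 − 12·3.5 = 84; q_2* = 12 + 0.75·84/3.5 = 30.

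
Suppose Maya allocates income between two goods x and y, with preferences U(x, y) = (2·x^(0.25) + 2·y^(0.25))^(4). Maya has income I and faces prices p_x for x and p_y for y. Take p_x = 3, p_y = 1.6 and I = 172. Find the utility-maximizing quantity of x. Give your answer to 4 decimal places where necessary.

MRS = MU_x/MU_y = (y/x)^(0.75). Set equal to p_x/p_y.
Solve for the ratio: y/x = [p_x/p_y]^(4/3).
Substitute y = (y/x)·x into the budget: x* = I/(p_x + p_y·(y/x)).
Numerically y/x = 2.312074, so x* = 172/(3 + 1.6·2.312074) = 25.6743.

x* = 25.6743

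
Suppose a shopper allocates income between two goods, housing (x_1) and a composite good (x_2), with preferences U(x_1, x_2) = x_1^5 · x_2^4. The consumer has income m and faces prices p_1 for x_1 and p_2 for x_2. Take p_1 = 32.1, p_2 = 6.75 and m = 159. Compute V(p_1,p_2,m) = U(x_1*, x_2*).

MU_x_1/MU_x_2 = (5·x_2)/(4·x_1); tangency sets this equal to p_1/p_2.
Rearranging, p_2·x_2 = (4/5)·p_1·x_1. Substituting into the budget gives p_1·x_1·(1 + (4/5)) = m.
Demand: x_1*(p_1,p_2,m) = 5/9·m/p_1 and x_2* = 4/9·m/p_2.
At p_1=32.1, p_2=6.75, m=159: x_1* = 5/9·159/32.1 = 2.7518, x_2* = 10.4691.
Utility at the optimum: U(2.7518, 10.4691) = 1895576.2887.

V = 1895576.2887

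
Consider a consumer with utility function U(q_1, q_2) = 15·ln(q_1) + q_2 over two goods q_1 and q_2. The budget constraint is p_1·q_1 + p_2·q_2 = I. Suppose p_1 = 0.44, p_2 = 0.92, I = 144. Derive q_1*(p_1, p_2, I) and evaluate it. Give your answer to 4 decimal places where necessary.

q_1* = 31.3636

MU_q_1 = 15/q_1, MU_q_2 = 1. Tangency: 15/q_1 = p_1/p_2.
So q_1*(p_1,p_2) = 15·p_2/p_1, independent of income; and q_2* = (I − 15·p_2)/p_2.
At the given prices: q_1* = 15·0.92/0.44 = 31.3636.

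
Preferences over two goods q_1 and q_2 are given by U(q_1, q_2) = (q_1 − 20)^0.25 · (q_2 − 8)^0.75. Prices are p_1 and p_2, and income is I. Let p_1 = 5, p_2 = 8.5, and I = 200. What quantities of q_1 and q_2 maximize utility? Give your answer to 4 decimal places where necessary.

MRS = (1/3)·(q_2−8)/(q_1−20). Tangency with p_1/p_2 gives q_2−8 = 3·(p_1/p_2)·(q_1−20).
Substituting into the budget: q_1* = 20 + 0.25·(I − 20·p_1 − 8·p_2)/p_1, and q_2* = 8 + 0.75·(…)/p_2.
Discretionary income = 200 − 20·5 − 8·8.5 = 32; q_1* = 20 + 0.25·32/5 = 21.6; q_2* = 8 + 0.75·32/8.5 = 10.8235.

q_1* = 21.6, q_2* = 10.8235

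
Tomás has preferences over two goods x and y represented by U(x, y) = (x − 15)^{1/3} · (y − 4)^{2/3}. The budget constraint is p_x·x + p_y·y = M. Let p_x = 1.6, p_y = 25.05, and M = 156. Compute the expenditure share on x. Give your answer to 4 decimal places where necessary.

share on x = 0.2218

Substituting into the budget: x* = 15 + 1/3·(M − 15·p_x − 4·p_y)/p_x, and y* = 4 + 2/3·(…)/p_y.
Discretionary income = 156 − 15·1.6 − 4·25.05 = 31.8; x* = 15 + 1/3·31.8/1.6 = 21.625; y* = 4 + 2/3·31.8/25.05 = 4.8463.
Expenditure on x: 1.6·21.625 = 34.6; share = 0.2218.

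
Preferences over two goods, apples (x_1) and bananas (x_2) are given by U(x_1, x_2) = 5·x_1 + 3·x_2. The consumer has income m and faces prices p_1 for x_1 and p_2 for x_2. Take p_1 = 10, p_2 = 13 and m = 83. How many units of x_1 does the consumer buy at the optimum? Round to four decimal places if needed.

x_1* = 8.3

Linear utility — the consumer picks whichever good has higher MU/price: 5/10 = 0.5 vs 3/13 = 0.2308.
x_1 gives more utility per dollar, so spend all income on x_1: x_1* = m/p_1, x_2* = 0.
Numerically: x_1* = 8.3, x_2* = 0.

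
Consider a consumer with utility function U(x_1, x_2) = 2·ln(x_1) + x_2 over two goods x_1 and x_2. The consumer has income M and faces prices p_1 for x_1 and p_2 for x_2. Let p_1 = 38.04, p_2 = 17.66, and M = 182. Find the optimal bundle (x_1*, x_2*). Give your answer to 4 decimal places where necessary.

x_1* = 0.9285, x_2* = 8.3058

MU_x_1 = 2/x_1, MU_x_2 = 1. Tangency: 2/x_1 = p_1/p_2.
So x_1*(p_1,p_2) = 2·p_2/p_1, independent of income; and x_2* = (M − 2·p_2)/p_2.
At the given prices: x_1* = 2·17.66/38.04 = 0.9285, and x_2* = 8.3058.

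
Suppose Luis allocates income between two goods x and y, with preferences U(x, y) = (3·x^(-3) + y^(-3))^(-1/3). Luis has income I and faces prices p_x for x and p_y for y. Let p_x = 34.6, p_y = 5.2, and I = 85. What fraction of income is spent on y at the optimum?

share on y = 0.155

Substitute y = (y/x)·x into the budget: x* = I/(p_x + p_y·(y/x)).
Numerically y/x = 1.22036, so x* = 85/(34.6 + 5.2·1.22036) = 2.0759 and y* = 1.22036·2.0759 = 2.5334.
Expenditure on y: 5.2·2.5334 = 13.1735; share = 0.155.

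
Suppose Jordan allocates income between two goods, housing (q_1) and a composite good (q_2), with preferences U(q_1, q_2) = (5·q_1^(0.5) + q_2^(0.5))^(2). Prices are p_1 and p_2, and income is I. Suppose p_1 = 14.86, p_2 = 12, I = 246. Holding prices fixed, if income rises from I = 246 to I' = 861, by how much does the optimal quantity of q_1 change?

From the CES first-order condition, 5·(q_2/q_1)^(0.5) = p_1/p_2.
Hence q_2/q_1 = ((1/5)·p_1/p_2)^(1/(0.5)), i.e. raised to the 2 power.
With the ratio pinned down, the budget gives q_1* = I/(p_1 + p_2·(q_2/q_1)) and q_2* = (q_2/q_1)·q_1*.
Numerically q_2/q_1 = 0.061339, so q_1* = 246/(14.86 + 12·0.061339) = 15.7732.
At I' = 861: q_1* = 55.2062. Change: 55.2062 − 15.7732 = 39.433.

Δq_1* = 39.433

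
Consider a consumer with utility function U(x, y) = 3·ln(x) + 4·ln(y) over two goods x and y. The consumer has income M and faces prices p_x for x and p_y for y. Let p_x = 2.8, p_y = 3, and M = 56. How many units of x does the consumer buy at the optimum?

x* = 8.5714

The MRS is (3/4)·y/x. Set MRS = p_x/p_y.
So 3·p_y·y = 4·p_x·x; combined with the budget, a share 3/7 of income goes to x.
Demand: x*(p_x,p_y,M) = 3/7·M/p_x and y* = 4/7·M/p_y.
At p_x=2.8, p_y=3, M=56: x* = 3/7·56/2.8 = 8.5714.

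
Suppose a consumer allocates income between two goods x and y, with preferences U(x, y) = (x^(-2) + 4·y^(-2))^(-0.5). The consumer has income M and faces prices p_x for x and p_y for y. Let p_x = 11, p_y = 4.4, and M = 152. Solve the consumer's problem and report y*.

MRS = MU_x/MU_y = (1/4)·(y/x)^(3). Set equal to p_x/p_y.
Solve for the ratio: y/x = [4·p_x/p_y]^(1/3).
With the ratio pinned down, the budget gives x* = M/(p_x + p_y·(y/x)) and y* = (y/x)·x*.
Numerically y/x = 2.154435, so x* = 152/(11 + 4.4·2.154435) = 7.4221 and y* = 2.154435·7.4221 = 15.9903.

y* = 15.9903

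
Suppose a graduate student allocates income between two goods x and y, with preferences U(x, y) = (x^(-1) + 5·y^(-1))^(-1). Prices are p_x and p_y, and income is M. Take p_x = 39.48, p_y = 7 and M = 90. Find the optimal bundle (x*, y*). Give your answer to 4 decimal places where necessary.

With the ratio pinned down, the budget gives x* = M/(p_x + p_y·(y/x)) and y* = (y/x)·x*.
Numerically y/x = 5.310367, so x* = 90/(39.48 + 7·5.310367) = 1.1741 and y* = 5.310367·1.1741 = 6.2351.

x* = 1.1741, y* = 6.2351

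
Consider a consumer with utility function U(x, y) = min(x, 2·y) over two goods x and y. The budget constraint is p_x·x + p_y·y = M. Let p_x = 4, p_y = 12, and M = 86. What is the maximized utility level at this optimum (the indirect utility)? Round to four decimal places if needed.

Leontief preferences: the optimum is at the kink where x/2 = y/1, i.e. y = (1/2)·x.
Budget: p_x·x + p_y·(1/2)·x = M, so (2·p_x + p_y)·x = 2·M.
Demand: x*(p_x,p_y,M) = 2·M/(2·p_x + p_y), y* = M/(2·p_x + p_y).
Here 2·4 + 12 = 20, giving x* = 8.6 and y* = 4.3.
Utility at the optimum: U(8.6, 4.3) = 8.6.

V = 8.6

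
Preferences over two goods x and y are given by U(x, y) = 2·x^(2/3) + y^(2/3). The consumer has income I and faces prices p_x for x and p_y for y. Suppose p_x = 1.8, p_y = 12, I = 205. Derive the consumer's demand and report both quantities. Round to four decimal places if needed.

With the ratio pinned down, the budget gives x* = I/(p_x + p_y·(y/x)) and y* = (y/x)·x*.
Numerically y/x = 0.000422, so x* = 205/(1.8 + 12·0.000422) = 113.5695 and y* = 0.000422·113.5695 = 0.0479.

x* = 113.5695, y* = 0.0479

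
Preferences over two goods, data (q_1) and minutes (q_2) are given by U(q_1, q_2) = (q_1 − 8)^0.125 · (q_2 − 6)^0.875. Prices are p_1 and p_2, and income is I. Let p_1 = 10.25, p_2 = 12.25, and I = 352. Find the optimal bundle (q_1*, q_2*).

q_1* = 10.3963, q_2* = 20.0357

Let q_1' = q_1−8, q_2' = q_2−6. MRS = (1/7)·q_2'/q_1' = p_1/p_2.
Substituting into the budget: q_1* = 8 + 0.125·(I − 8·p_1 − 6·p_2)/p_1, and q_2* = 6 + 0.875·(…)/p_2.
Discretionary income = 352 − 8·10.25 − 6·12.25 = 196.5; q_1* = 8 + 0.125·196.5/10.25 = 10.3963; q_2* = 6 + 0.875·196.5/12.25 = 20.0357.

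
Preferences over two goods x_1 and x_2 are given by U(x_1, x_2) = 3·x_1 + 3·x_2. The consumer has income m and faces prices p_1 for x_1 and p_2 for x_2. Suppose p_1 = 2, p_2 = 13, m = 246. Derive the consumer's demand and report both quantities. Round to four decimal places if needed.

x_1* = 123, x_2* = 0

Perfect substitutes: compare marginal utility per dollar. 3/p_1 vs 3/p_2 → 1.5 vs 0.2308.
x_1 gives more utility per dollar, so spend all income on x_1: x_1* = m/p_1, x_2* = 0.
Numerically: x_1* = 123, x_2* = 0.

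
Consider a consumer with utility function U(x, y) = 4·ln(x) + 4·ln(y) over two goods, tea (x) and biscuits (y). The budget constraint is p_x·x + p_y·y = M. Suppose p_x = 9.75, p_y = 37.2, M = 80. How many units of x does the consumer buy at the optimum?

Tangency: MRS = y/x = p_x/p_y.
Rearranging, p_y·y = p_x·x. Substituting into the budget gives p_x·x·(1 + 1) = M.
Demand: x*(p_x,p_y,M) = 0.5·M/p_x and y* = 0.5·M/p_y.
At p_x=9.75, p_y=37.2, M=80: x* = 0.5·80/9.75 = 4.1026.

x* = 4.1026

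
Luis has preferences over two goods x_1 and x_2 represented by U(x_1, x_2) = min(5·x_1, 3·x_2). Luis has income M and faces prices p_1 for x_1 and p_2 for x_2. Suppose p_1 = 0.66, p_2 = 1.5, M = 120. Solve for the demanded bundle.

x_1* = 37.9747, x_2* = 63.2911

Leontief preferences: the optimum is at the kink where x_1/3 = x_2/5, i.e. x_2 = (5/3)·x_1.
Budget: p_1·x_1 + p_2·(5/3)·x_1 = M, so (3·p_1 + 5·p_2)·x_1 = 3·M.
Demand: x_1*(p_1,p_2,M) = 3·M/(3·p_1 + 5·p_2), x_2* = 5·M/(3·p_1 + 5·p_2).
Here 3·0.66 + 5·1.5 = 9.48, giving x_1* = 37.9747 and x_2* = 63.2911.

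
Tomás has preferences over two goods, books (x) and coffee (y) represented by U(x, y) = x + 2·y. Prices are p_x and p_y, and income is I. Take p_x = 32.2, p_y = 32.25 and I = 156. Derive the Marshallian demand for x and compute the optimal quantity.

x* = 0

Perfect substitutes: compare marginal utility per dollar. 1/p_x vs 2/p_y → 0.0311 vs 0.062.
y gives more utility per dollar, so spend all income on y: y* = I/p_y, x* = 0.
Numerically: x* = 0, y* = 4.8372.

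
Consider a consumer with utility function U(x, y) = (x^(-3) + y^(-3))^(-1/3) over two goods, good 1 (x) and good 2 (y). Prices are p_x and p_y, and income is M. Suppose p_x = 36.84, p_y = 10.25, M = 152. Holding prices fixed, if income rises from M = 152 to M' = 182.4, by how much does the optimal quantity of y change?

From the CES first-order condition, (y/x)^(4) = p_x/p_y.
Hence y/x = (p_x/p_y)^(1/(4)), i.e. raised to the 0.25 power.
Substitute y = (y/x)·x into the budget: x* = M/(p_x + p_y·(y/x)).
Numerically y/x = 1.376889, so x* = 152/(36.84 + 10.25·1.376889) = 2.9831 and y* = 1.376889·2.9831 = 4.1074.
At M' = 182.4: y* = 4.9289. Change: 4.9289 − 4.1074 = 0.8215.

Δy* = 0.8215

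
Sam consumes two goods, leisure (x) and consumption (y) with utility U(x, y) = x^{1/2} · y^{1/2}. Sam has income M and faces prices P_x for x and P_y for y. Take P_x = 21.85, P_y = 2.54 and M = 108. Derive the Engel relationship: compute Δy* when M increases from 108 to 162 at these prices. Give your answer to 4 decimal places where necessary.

MU_x/MU_y = (0.5·y)/(0.5·x); tangency sets this equal to P_x/P_y.
So 0.5·P_y·y = 0.5·P_x·x; combined with the budget, a share 0.5 of income goes to x.
Demand: x*(P_x,P_y,M) = 0.5·M/P_x and y* = 0.5·M/P_y.
At P_x=21.85, P_y=2.54, M=108: y* = 0.5·108/2.54 = 21.2598.
At M' = 162: y* = 31.8898. Change: 31.8898 − 21.2598 = 10.6299.

Δy* = 10.6299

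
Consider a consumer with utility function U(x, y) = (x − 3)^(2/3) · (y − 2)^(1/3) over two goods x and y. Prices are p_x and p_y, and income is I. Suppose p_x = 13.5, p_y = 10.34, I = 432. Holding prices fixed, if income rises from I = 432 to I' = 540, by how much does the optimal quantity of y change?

MRS = 2·(y−2)/(x−3). Tangency with p_x/p_y gives y−2 = (1/2)·(p_x/p_y)·(x−3).
Substituting into the budget: x* = 3 + 2/3·(I − 3·p_x − 2·p_y)/p_x, and y* = 2 + 1/3·(…)/p_y.
Discretionary income = 432 − 3·13.5 − 2·10.34 = 370.82; y* = 2 + 1/3·370.82/10.34 = 13.9542.
At I' = 540: y* = 17.4358. Change: 17.4358 − 13.9542 = 3.4816.

Δy* = 3.4816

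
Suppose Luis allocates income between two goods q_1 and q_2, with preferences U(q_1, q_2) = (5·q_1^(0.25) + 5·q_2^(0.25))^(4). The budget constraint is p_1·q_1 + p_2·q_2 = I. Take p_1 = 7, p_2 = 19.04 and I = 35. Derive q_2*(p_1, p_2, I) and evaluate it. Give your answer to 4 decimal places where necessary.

MRS = MU_q_1/MU_q_2 = (q_2/q_1)^(0.75). Set equal to p_1/p_2.
Hence q_2/q_1 = (p_1/p_2)^(1/(0.75)), i.e. raised to the 4/3 power.
With the ratio pinned down, the budget gives q_1* = I/(p_1 + p_2·(q_2/q_1)) and q_2* = (q_2/q_1)·q_1*.
Numerically q_2/q_1 = 0.263375, so q_1* = 35/(7 + 19.04·0.263375) = 2.9131 and q_2* = 0.263375·2.9131 = 0.7672.

q_2* = 0.7672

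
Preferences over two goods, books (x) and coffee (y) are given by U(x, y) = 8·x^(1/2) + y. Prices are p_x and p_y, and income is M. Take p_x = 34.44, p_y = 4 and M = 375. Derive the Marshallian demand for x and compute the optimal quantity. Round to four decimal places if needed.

x* = 0.2158

Utility is quasi-linear in y; the FOC for x is 4/√x = p_x/p_y.
Thus x* = (4·p_y/p_x)² — independent of M — with the rest of income spent on y.
Plugging in: x* = (4·4/34.44)² = 0.2158.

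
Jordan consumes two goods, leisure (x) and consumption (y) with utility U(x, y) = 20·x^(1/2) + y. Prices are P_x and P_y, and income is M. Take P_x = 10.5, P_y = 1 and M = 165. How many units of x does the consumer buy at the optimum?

x* = 0.907

Solve: √x = 10·P_y/P_x, so x*(P_x,P_y) = (10·P_y/P_x)², and y* = (M − P_x·x*)/P_y.
Plugging in: x* = (10·1/10.5)² = 0.907.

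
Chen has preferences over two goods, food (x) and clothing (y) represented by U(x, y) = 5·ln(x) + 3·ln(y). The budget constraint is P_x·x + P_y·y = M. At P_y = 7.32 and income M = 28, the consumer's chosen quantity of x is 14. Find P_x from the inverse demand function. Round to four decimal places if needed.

P_x = 1.25

Tangency: MRS = (5/3)·y/x = P_x/P_y.
So 5·P_y·y = 3·P_x·x; combined with the budget, a share 0.625 of income goes to x.
Demand: x*(P_x,P_y,M) = 0.625·M/P_x and y* = 0.375·M/P_y.
Set x* = 14 in the demand function and solve for P_x: P_x = 1.25.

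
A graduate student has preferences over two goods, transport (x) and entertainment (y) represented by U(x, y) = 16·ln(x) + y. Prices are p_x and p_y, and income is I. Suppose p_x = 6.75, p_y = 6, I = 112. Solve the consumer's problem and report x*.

So x*(p_x,p_y) = 16·p_y/p_x, independent of income; and y* = (I − 16·p_y)/p_y.
At the given prices: x* = 16·6/6.75 = 14.2222.

x* = 14.2222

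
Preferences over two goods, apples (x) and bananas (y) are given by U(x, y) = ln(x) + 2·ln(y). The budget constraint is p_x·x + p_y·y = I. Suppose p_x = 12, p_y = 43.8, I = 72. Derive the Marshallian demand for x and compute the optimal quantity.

x* = 2

MU_x/MU_y = (y)/(2·x); tangency sets this equal to p_x/p_y.
Rearranging, p_y·y = 2·p_x·x. Substituting into the budget gives p_x·x·(1 + 2) = I.
Demand: x*(p_x,p_y,I) = 1/3·I/p_x and y* = 2/3·I/p_y.
At p_x=12, p_y=43.8, I=72: x* = 1/3·72/12 = 2.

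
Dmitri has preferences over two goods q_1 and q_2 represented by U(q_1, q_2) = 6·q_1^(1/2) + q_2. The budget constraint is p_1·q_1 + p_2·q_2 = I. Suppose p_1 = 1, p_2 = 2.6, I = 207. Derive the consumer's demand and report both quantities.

q_1* = 60.84, q_2* = 56.2154

Set MRS = p_1/p_2: 3·q_1^(−1/2) = p_1/p_2.
Solve: √q_1 = 3·p_2/p_1, so q_1*(p_1,p_2) = (3·p_2/p_1)², and q_2* = (I − p_1·q_1*)/p_2.
Plugging in: q_1* = (3·2.6/1)² = 60.84, q_2* = 56.2154.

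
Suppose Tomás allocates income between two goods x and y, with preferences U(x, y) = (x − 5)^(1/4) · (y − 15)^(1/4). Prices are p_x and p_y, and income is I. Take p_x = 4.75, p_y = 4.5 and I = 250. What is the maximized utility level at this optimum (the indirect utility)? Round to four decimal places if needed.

V = 4.1435

This is Cobb-Douglas in (x−5, y−15): tangency gives 0.25·p_y·(y−15) = 0.25·p_x·(x−5).
After buying the subsistence bundle (5, 15), a share 0.5 of the remaining income goes to x: x* = 5 + 0.5·(I − 5p_x − 15p_y)/p_x.
Discretionary income = 250 − 5·4.75 − 15·4.5 = 158.75; x* = 5 + 0.5·158.75/4.75 = 21.7105; y* = 15 + 0.5·158.75/4.5 = 32.6389.
Utility at the optimum: U(21.7105, 32.6389) = 4.1435.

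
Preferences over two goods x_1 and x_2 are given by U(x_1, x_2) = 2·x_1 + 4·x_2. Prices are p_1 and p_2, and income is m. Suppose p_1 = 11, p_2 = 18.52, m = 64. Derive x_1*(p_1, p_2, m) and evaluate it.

x_1* = 0

x_2 gives more utility per dollar, so spend all income on x_2: x_2* = m/p_2, x_1* = 0.
Numerically: x_1* = 0, x_2* = 3.4557.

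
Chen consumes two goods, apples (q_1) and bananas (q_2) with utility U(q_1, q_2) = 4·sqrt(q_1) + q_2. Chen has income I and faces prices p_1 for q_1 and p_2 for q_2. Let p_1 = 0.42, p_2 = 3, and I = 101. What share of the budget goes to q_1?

share on q_1 = 0.8487

MU_q_1 = 2/√q_1, MU_q_2 = 1. Tangency: 2/√q_1 = p_1/p_2.
Thus q_1* = (2·p_2/p_1)² — independent of I — with the rest of income spent on q_2.
Plugging in: q_1* = (2·3/0.42)² = 204.0816, q_2* = 5.0952.
Expenditure on q_1: 0.42·204.0816 = 85.7143; share = 0.8487.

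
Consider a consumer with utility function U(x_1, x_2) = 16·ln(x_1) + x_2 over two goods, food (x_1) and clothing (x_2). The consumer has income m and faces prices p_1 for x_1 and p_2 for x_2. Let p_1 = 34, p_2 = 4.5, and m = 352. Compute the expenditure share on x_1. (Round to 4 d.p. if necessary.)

MU_x_1 = 16/x_1, MU_x_2 = 1. Tangency: 16/x_1 = p_1/p_2.
So x_1*(p_1,p_2) = 16·p_2/p_1, independent of income; and x_2* = (m − 16·p_2)/p_2.
At the given prices: x_1* = 16·4.5/34 = 2.1176, and x_2* = 62.2222.
Expenditure on x_1: 34·2.1176 = 72; share = 0.2045.

share on x_1 = 0.2045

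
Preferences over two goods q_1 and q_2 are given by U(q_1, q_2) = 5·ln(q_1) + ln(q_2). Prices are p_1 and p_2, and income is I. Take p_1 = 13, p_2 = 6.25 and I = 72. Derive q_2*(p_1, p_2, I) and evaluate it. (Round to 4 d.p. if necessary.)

q_2* = 1.92

The MRS is 5·q_2/q_1. Set MRS = p_1/p_2.
So 5·p_2·q_2 = p_1·q_1; combined with the budget, a share 5/6 of income goes to q_1.
Demand: q_1*(p_1,p_2,I) = 5/6·I/p_1 and q_2* = 1/6·I/p_2.
At p_1=13, p_2=6.25, I=72: q_2* = 1/6·72/6.25 = 1.92.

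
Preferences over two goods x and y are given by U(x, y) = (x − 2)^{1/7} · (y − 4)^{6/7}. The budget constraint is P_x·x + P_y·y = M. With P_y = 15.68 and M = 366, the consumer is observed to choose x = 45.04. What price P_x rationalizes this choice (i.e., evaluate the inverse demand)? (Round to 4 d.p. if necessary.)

This is Cobb-Douglas in (x−2, y−4): tangency gives 1/7·P_y·(y−4) = 6/7·P_x·(x−2).
Substituting into the budget: x* = 2 + 1/7·(M − 2·P_x − 4·P_y)/P_x, and y* = 4 + 6/7·(…)/P_y.
Set x* = 45.04 in the demand function and solve for P_x: P_x = 1.

P_x = 1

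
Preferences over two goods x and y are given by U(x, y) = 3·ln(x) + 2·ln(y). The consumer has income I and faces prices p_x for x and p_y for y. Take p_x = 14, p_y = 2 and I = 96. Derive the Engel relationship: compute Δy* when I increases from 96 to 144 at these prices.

Δy* = 9.6

MU_x/MU_y = (3·y)/(2·x); tangency sets this equal to p_x/p_y.
So 3·p_y·y = 2·p_x·x; combined with the budget, a share 0.6 of income goes to x.
Demand: x*(p_x,p_y,I) = 0.6·I/p_x and y* = 0.4·I/p_y.
At p_x=14, p_y=2, I=96: y* = 0.4·96/2 = 19.2.
At I' = 144: y* = 28.8. Change: 28.8 − 19.2 = 9.6.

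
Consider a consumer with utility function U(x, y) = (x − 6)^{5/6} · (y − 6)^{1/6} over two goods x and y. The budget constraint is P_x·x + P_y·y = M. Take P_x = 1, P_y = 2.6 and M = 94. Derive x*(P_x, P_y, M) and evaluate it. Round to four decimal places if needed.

Let x' = x−6, y' = y−6. MRS = 5·y'/x' = P_x/P_y.
After buying the subsistence bundle (6, 6), a share 5/6 of the remaining income goes to x: x* = 6 + 5/6·(M − 6P_x − 6P_y)/P_x.
Discretionary income = 94 − 6·1 − 6·2.6 = 72.4; x* = 6 + 5/6·72.4/1 = 66.3333.

x* = 66.3333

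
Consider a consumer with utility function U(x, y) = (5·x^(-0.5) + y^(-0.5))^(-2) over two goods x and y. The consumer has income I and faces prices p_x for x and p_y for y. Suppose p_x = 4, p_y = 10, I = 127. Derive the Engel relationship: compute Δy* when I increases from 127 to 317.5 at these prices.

MU_x ∝ 5·x^(-1.5), MU_y ∝ y^(-1.5), so MRS = 5·(y/x)^(1.5) = p_x/p_y.
Hence y/x = ((1/5)·p_x/p_y)^(1/(1.5)), i.e. raised to the 2/3 power.
Substitute y = (y/x)·x into the budget: x* = I/(p_x + p_y·(y/x)).
Numerically y/x = 0.185664, so x* = 127/(4 + 10·0.185664) = 21.6848 and y* = 0.185664·21.6848 = 4.0261.
At I' = 317.5: y* = 10.0652. Change: 10.0652 − 4.0261 = 6.0391.

Δy* = 6.0391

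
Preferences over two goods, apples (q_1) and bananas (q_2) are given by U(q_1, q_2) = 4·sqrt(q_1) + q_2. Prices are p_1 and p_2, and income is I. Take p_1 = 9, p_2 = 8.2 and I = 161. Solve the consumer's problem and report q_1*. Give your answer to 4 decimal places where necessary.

MU_q_1 = 2/√q_1, MU_q_2 = 1. Tangency: 2/√q_1 = p_1/p_2.
Solve: √q_1 = 2·p_2/p_1, so q_1*(p_1,p_2) = (2·p_2/p_1)², and q_2* = (I − p_1·q_1*)/p_2.
Plugging in: q_1* = (2·8.2/9)² = 3.3205.

q_1* = 3.3205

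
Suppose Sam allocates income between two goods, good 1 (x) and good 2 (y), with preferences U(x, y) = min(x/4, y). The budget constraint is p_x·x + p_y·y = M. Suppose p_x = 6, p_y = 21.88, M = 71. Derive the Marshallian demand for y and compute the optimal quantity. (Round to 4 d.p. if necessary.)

Demand: x*(p_x,p_y,M) = 4·M/(4·p_x + p_y), y* = M/(4·p_x + p_y).
Here 4·6 + 21.88 = 45.88, giving y* = 1.5475.

y* = 1.5475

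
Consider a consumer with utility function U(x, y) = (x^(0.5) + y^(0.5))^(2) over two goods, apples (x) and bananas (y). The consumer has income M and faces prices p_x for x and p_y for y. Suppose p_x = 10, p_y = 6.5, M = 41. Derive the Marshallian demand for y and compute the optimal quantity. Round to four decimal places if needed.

From the CES first-order condition, (y/x)^(0.5) = p_x/p_y.
Hence y/x = (p_x/p_y)^(1/(0.5)), i.e. raised to the 2 power.
Substitute y = (y/x)·x into the budget: x* = M/(p_x + p_y·(y/x)).
Numerically y/x = 2.366864, so x* = 41/(10 + 6.5·2.366864) = 1.6152 and y* = 2.366864·1.6152 = 3.8228.

y* = 3.8228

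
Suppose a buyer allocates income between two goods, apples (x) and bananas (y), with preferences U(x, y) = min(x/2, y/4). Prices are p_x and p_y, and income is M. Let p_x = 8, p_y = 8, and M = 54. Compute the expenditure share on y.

share on y = 0.6667

Demand: x*(p_x,p_y,M) = 2·M/(2·p_x + 4·p_y), y* = 4·M/(2·p_x + 4·p_y).
Here 2·8 + 4·8 = 48, giving x* = 2.25 and y* = 4.5.
Expenditure on y: 8·4.5 = 36; share = 0.6667.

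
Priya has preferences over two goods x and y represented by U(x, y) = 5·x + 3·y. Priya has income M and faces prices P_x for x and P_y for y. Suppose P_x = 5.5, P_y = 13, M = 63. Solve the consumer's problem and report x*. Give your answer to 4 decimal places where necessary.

Linear utility — the consumer picks whichever good has higher MU/price: 5/5.5 = 0.9091 vs 3/13 = 0.2308.
x gives more utility per dollar, so spend all income on x: x* = M/P_x, y* = 0.
Numerically: x* = 11.4545, y* = 0.

x* = 11.4545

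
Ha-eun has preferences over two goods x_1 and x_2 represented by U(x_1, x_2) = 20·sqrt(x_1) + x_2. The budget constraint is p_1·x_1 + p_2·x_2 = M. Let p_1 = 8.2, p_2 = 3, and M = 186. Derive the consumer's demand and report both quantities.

x_1* = 13.3849, x_2* = 25.4146

MU_x_1 = 10/√x_1, MU_x_2 = 1. Tangency: 10/√x_1 = p_1/p_2.
Solve: √x_1 = 10·p_2/p_1, so x_1*(p_1,p_2) = (10·p_2/p_1)², and x_2* = (M − p_1·x_1*)/p_2.
Plugging in: x_1* = (10·3/8.2)² = 13.3849, x_2* = 25.4146.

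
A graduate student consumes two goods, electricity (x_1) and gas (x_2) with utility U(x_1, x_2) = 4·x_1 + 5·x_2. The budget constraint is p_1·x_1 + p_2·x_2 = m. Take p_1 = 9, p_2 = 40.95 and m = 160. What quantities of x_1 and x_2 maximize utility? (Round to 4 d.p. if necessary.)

x_1* = 17.7778, x_2* = 0

Perfect substitutes: compare marginal utility per dollar. 4/p_1 vs 5/p_2 → 0.4444 vs 0.1221.
x_1 gives more utility per dollar, so spend all income on x_1: x_1* = m/p_1, x_2* = 0.
Numerically: x_1* = 17.7778, x_2* = 0.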